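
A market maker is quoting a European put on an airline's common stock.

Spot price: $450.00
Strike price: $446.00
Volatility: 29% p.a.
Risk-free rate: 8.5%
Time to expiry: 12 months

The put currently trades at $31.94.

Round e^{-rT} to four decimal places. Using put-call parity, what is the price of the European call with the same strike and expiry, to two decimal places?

$72.29

exp(−rT) = exp(−0.085·1) = 0.9185
Put-call parity: C − P = S − K·e^(−rT) = 450 − 446·0.9185 = 450 − 409.6510 = 40.3490
C = P + (C − P) = 31.94 + (40.3490) = 72.2890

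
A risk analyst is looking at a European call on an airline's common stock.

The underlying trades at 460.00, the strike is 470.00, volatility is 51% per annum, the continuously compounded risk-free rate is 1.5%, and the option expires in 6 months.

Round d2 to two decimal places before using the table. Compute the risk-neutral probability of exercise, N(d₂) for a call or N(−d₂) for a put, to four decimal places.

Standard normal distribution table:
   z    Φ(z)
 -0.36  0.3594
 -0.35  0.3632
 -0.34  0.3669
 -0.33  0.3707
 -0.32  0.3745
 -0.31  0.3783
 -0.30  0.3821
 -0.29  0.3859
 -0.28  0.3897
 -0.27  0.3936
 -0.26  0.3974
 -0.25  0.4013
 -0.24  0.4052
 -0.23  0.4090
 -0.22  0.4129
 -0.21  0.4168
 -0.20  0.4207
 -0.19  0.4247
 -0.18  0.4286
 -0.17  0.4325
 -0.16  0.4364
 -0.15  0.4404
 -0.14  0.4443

σ√T = 0.51 × 0.7071 = 0.3606
d₁ = [ln(460/470) + (0.015 + 0.51²/2)·0.5] / 0.3606 = [-0.0215 + 0.0725] / 0.3606 = 0.1415 which rounds to 0.14
d₂ = d₁ − σ√T = 0.1415 − 0.3606 = -0.2192 which rounds to -0.22
Risk-neutral Pr[S_T > K] = N(d₂) = N(-0.22) = 0.4129

0.4129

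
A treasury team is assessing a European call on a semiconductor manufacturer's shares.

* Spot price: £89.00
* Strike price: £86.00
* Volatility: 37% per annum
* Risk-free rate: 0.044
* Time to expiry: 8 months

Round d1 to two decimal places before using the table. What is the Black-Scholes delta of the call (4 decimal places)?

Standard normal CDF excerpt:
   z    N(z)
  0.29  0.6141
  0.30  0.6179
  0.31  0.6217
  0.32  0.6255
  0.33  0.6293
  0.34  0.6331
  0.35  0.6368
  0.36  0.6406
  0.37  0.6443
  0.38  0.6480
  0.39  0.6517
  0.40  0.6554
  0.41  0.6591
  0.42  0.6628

σ√T = 0.37·√0.6667 = 0.3021
d₁ = [ln(89/86) + (0.044 + 0.37²/2)·0.6667] / 0.3021 = [0.0343 + 0.0750] / 0.3021 = 0.3616 → 0.36
N(d₁) = N(0.36) = 0.6406
Δ_call = N(d₁) = 0.6406

0.6406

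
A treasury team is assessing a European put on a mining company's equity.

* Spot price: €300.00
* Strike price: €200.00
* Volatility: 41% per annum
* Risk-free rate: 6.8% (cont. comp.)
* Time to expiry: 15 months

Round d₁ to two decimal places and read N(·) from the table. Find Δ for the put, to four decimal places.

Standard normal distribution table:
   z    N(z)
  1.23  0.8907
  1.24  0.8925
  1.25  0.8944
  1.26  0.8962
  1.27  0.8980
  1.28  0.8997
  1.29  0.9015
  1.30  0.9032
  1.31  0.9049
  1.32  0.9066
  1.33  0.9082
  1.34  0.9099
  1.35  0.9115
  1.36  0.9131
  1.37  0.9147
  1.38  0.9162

T = 1.25;  σ√T = 0.4584
d₁ = [ln(300/200) + (0.068 + ½·0.41²)·1.25] / (σ√T) = (0.4055 + 0.1901) / 0.4584 = 1.2992 ⇒ 1.30
N(d₁) = N(1.30) = 0.9032
Δ_put = N(d₁) − 1 = 0.9032 − 1 = -0.0968

-0.0968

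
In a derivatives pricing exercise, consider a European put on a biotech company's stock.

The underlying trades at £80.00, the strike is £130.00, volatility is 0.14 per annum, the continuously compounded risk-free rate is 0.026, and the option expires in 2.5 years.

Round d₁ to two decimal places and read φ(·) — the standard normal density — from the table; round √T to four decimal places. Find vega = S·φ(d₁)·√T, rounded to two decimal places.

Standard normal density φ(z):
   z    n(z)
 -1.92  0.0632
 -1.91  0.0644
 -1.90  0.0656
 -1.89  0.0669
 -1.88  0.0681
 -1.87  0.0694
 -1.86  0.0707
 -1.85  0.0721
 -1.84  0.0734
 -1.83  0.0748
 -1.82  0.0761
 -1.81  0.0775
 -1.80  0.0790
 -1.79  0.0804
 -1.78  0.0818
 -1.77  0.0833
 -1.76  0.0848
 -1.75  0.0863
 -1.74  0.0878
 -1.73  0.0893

σ√T = 0.14·√2.5 = 0.2214
d₁ = [ln(80/130) + (0.026 + 0.14²/2)·2.5] / 0.2214 = [-0.4855 + 0.0895] / 0.2214 = -1.7890 which rounds to -1.79
√T = √2.5 = 1.5811
φ(d₁) = φ(-1.79) = 0.0804
vega = S·φ(d₁)·√T = 80·0.0804·1.5811 = 10.1696
(The call has the same vega.)

10.17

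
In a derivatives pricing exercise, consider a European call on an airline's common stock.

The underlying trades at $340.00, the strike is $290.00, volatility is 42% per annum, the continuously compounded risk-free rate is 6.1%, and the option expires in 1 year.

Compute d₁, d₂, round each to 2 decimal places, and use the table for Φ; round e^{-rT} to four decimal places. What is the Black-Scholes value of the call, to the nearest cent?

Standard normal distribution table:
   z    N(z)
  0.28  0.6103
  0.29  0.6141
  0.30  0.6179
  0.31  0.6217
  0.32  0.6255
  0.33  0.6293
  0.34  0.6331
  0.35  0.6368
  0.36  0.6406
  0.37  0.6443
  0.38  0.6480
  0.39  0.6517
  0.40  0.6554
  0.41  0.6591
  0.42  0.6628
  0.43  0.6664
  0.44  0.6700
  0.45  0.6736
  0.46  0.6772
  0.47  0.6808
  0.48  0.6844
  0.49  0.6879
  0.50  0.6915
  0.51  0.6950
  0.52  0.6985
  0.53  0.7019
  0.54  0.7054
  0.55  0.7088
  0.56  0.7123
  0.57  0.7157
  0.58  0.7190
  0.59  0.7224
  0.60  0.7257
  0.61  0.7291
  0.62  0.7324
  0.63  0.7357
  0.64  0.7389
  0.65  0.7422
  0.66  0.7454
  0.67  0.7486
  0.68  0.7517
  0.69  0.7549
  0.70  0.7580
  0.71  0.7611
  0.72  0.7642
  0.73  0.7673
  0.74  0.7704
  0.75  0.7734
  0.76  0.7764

$91.26

T = 1;  σ√T = 0.4200
d₁ = [ln(340/290) + (0.061 + 0.42²/2)·1] / 0.4200 = [0.1591 + 0.1492] / 0.4200 = 0.7340 → 0.73
d₂ = d₁ − σ√T = 0.7340 − 0.4200 = 0.3140 → 0.31
exp(−rT) = exp(−0.061·1) = 0.9408
N(d₁) = N(0.73) = 0.7673;  N(d₂) = N(0.31) = 0.6217
C = 340·0.7673 − 290·0.9408·0.6217 = 260.8820 − 169.6197 = 91.2623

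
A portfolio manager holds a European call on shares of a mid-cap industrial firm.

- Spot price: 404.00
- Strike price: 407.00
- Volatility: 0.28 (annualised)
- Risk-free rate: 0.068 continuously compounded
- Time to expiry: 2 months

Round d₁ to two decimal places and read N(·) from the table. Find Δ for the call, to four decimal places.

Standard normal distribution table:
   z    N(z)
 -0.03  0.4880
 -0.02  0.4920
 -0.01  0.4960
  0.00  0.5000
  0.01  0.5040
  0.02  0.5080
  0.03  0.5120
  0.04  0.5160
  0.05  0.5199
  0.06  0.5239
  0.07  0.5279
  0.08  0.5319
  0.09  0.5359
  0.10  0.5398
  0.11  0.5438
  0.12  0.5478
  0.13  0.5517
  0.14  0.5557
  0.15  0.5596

0.5359

σ√T = 0.28·√0.1667 = 0.1143
d₁ = [ln(404/407) + (0.068 + ½·0.28²)·0.1667] / (σ√T) = (-0.0074 + 0.0179) / 0.1143 = 0.0916 → 0.09
N(d₁) = N(0.09) = 0.5359
Δ_call = N(d₁) = 0.5359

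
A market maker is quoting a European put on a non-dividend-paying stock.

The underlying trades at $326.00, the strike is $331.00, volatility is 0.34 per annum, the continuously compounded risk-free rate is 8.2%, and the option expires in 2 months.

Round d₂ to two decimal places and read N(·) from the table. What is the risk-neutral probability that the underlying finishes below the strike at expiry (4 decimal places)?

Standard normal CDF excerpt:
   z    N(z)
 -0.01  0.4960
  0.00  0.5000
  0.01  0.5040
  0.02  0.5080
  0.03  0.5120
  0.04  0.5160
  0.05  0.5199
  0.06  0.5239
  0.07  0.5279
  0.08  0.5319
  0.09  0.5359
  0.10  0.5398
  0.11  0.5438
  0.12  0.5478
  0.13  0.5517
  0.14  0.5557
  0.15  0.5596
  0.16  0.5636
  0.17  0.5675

0.5319

σ√T = 0.34·√0.1667 = 0.1388
d₁ = [ln(326/331) + (0.082 + ½·0.34²)·0.1667] / (σ√T) = (-0.0152 + 0.0233) / 0.1388 = 0.0582 ⇒ 0.06
d₂ = 0.0582 − 0.1388 = -0.0806 ⇒ -0.08
Risk-neutral Pr[S_T < K] = N(−d₂) = N(0.08) = 0.5319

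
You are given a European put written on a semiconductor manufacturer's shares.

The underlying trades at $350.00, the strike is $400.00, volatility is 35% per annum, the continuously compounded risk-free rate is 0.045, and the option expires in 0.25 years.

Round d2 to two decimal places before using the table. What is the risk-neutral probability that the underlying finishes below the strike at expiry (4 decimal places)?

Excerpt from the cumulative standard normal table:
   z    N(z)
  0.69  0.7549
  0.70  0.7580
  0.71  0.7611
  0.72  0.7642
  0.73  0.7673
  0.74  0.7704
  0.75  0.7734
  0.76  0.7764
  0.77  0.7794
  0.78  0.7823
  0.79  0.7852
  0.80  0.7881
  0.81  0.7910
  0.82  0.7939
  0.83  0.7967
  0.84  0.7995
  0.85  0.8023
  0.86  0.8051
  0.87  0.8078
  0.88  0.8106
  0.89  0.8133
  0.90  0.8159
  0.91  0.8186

σ√T = 0.35·√0.25 = 0.1750
ln(S/K) + (r + σ²/2)T = ln(350/400) + (0.045 + 0.35²/2)·0.25 = -0.1335 + 0.0266 = -0.1070
d₁ = -0.1070 / 0.1750 = -0.6113 ⇒ -0.61
d₂ = d₁ − σ√T = -0.6113 − 0.1750 = -0.7863 ⇒ -0.79
Pr(exercise) under Q = N(−d₂) = N(0.79) = 0.7852

0.7852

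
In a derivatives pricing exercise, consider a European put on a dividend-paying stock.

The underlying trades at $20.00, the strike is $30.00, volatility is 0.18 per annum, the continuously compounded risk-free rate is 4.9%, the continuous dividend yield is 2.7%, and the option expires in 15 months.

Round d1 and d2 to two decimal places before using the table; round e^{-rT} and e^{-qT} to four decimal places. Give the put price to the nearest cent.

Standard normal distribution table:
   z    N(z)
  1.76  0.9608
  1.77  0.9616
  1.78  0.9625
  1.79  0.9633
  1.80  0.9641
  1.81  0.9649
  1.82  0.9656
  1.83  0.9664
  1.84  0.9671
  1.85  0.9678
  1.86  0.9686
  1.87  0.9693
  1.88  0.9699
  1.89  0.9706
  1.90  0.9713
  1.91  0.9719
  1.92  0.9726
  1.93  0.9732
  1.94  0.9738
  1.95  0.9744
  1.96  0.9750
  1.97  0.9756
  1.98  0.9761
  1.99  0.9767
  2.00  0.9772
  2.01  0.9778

σ√T = 0.18 × 1.1180 = 0.2012
d₁ = [ln(20/30) + (0.049 − 0.027 + 0.18²/2)·1.25] / 0.2012 = [-0.4055 + 0.0478] / 0.2012 = -1.7775 ⇒ -1.78
d₂ = d₁ − σ√T = -1.7775 − 0.2012 = -1.9787 ⇒ -1.98
e^(−qT) = e^(−0.027·1.25) = 0.9668;  e^(−rT) = e^(−0.049·1.25) = 0.9406
N(−d₂) = N(1.98) = 0.9761;  N(−d₁) = N(1.78) = 0.9625
P = 30·0.9406·0.9761 − 20·0.9668·0.9625 = 27.5436 − 18.6109 = 8.9327

$8.93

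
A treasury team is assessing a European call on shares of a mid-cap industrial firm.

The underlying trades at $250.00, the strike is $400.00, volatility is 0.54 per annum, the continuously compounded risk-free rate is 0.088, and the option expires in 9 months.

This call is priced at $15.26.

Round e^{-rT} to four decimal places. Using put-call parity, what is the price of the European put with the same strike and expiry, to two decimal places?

$139.70

exp(−rT) = exp(−0.088·0.75) = 0.9361
Put-call parity: C − P = S − K·e^(−rT) = 250 − 400·0.9361 = 250 − 374.4400 = -124.4400
P = C − (C − P) = 15.26 − (-124.4400) = 139.7000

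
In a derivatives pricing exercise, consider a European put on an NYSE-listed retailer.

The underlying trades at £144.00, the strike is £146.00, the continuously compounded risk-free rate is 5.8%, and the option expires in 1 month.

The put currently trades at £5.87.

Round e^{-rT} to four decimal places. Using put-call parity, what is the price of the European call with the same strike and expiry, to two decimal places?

£4.57

e^(−rT) = e^(−0.058·0.08333) = 0.9952
Put-call parity: C − P = S − K·e^(−rT) = 144 − 146·0.9952 = 144 − 145.2992 = -1.2992
C = P + (C − P) = 5.87 + (-1.2992) = 4.5708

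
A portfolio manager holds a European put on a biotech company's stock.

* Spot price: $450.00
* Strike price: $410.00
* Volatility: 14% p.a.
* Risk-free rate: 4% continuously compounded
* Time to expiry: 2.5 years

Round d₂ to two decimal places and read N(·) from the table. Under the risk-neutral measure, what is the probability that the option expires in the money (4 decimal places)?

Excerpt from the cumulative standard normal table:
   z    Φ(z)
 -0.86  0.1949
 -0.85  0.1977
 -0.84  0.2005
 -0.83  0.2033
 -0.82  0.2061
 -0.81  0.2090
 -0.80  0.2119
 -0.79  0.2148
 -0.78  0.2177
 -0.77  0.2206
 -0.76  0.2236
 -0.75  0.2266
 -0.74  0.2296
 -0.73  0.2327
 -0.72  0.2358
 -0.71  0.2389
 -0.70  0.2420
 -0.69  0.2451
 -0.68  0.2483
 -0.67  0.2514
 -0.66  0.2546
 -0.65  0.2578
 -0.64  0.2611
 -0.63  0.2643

0.2236

σ√T = 0.14·√2.5 = 0.2214
ln(S/K) + (r + σ²/2)T = ln(450/410) + (0.04 + 0.14²/2)·2.5 = 0.0931 + 0.1245 = 0.2176
d₁ = 0.2176 / 0.2214 = 0.9830 ≈ 0.98
d₂ = d₁ − σ√T = 0.9830 − 0.2214 = 0.7616 ≈ 0.76
Pr(exercise) under Q = N(−d₂) = N(-0.76) = 0.2236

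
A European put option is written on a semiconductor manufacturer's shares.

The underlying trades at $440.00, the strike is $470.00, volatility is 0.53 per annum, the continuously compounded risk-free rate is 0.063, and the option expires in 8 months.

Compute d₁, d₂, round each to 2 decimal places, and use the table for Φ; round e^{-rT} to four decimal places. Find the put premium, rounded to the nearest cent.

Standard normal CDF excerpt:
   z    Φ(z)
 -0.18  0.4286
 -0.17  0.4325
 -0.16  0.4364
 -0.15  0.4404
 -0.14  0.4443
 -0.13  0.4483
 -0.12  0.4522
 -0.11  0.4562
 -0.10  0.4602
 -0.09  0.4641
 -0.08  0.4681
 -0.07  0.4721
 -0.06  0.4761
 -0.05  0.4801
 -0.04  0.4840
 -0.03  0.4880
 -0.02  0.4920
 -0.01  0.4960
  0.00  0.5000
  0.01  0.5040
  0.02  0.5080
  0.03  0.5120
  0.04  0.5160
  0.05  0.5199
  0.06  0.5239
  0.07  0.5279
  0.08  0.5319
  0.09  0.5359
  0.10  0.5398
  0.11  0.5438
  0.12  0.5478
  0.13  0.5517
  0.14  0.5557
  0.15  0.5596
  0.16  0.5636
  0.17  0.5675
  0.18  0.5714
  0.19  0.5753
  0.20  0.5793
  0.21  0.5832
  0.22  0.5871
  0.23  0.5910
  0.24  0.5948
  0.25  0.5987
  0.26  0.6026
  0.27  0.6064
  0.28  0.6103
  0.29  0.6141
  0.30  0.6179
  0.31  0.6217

$81.28

σ√T = 0.53·√0.6667 = 0.4327
ln(S/K) + (r + σ²/2)T = ln(440/470) + (0.063 + 0.53²/2)·0.6667 = -0.0660 + 0.1356 = 0.0697
d₁ = 0.0697 / 0.4327 = 0.1610 which rounds to 0.16
d₂ = d₁ − σ√T = 0.1610 − 0.4327 = -0.2717 which rounds to -0.27
exp(−rT) = exp(−0.063·0.6667) = 0.9589
P = 470·0.9589·N(0.27) − 440·N(-0.16) = 470·0.9589·0.6064 − 440·0.4364 = 273.2942 − 192.0160 = 81.2782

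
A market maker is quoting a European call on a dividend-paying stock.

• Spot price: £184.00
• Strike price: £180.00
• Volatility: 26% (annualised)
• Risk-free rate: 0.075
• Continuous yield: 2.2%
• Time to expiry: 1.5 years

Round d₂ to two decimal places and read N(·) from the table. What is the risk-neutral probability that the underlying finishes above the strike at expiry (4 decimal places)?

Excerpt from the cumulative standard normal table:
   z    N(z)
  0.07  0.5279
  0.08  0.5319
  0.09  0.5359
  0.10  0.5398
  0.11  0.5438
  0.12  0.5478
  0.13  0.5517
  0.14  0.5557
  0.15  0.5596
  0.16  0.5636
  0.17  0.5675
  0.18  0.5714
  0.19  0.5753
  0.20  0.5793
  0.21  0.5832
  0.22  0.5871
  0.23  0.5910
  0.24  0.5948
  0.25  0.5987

0.5636

σ√T = 0.26 × 1.2247 = 0.3184
d₁ = [ln(184/180) + (0.075 − 0.022 + 0.26²/2)·1.5] / 0.3184 = [0.0220 + 0.1302] / 0.3184 = 0.4779 which rounds to 0.48
d₂ = d₁ − σ√T = 0.4779 − 0.3184 = 0.1595 which rounds to 0.16
Pr(exercise) under Q = N(d₂) = 0.5636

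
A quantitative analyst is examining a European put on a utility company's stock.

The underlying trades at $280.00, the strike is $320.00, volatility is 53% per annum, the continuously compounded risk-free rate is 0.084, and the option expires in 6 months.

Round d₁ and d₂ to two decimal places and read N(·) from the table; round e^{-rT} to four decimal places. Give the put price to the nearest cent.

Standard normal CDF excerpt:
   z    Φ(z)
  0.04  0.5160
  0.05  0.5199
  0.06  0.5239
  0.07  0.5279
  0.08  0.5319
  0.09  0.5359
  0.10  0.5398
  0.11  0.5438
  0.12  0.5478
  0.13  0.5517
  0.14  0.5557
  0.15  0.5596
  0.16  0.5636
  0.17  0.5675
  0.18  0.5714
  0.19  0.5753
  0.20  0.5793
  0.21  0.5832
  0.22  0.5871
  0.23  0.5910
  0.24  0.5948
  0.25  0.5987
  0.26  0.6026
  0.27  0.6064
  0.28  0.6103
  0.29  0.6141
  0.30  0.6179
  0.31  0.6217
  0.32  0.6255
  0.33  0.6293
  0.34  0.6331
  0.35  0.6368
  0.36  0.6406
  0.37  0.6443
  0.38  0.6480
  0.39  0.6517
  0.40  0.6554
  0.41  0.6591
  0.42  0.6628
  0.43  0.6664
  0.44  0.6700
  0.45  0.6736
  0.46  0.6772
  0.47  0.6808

T = 0.5;  σ√T = 0.3748
d₁ = [ln(280/320) + (0.084 + 0.53²/2)·0.5] / 0.3748 = [-0.1335 + 0.1122] / 0.3748 = -0.0569 ≈ -0.06
d₂ = d₁ − σ√T = -0.0569 − 0.3748 = -0.4316 ≈ -0.43
exp(−rT) = exp(−0.084·0.5) = 0.9589
P = 320·0.9589·N(0.43) − 280·N(0.06) = 320·0.9589·0.6664 − 280·0.5239 = 204.4835 − 146.6920 = 57.7915

$57.79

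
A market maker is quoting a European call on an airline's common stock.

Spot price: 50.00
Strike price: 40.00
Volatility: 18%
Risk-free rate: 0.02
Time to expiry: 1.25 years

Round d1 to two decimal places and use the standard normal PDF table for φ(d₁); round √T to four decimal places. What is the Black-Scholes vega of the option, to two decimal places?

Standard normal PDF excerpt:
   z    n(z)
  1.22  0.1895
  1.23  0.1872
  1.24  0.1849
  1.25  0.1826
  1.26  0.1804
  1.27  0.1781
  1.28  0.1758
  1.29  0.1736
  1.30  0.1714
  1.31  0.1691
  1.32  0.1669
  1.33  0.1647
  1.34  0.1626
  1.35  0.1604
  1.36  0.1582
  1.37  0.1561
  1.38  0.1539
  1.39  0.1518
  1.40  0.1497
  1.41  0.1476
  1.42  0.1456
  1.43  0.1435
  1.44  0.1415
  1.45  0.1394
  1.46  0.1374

T = 1.25;  σ√T = 0.2012
ln(S/K) + (r + σ²/2)T = ln(50/40) + (0.02 + 0.18²/2)·1.25 = 0.2231 + 0.0452 = 0.2684
d₁ = 0.2684 / 0.2012 = 1.3337 → 1.33
√T = √1.25 = 1.1180
φ(d₁) = φ(1.33) = 0.1647
vega = S·φ(d₁)·√T = 50·0.1647·1.1180 = 9.2067

9.21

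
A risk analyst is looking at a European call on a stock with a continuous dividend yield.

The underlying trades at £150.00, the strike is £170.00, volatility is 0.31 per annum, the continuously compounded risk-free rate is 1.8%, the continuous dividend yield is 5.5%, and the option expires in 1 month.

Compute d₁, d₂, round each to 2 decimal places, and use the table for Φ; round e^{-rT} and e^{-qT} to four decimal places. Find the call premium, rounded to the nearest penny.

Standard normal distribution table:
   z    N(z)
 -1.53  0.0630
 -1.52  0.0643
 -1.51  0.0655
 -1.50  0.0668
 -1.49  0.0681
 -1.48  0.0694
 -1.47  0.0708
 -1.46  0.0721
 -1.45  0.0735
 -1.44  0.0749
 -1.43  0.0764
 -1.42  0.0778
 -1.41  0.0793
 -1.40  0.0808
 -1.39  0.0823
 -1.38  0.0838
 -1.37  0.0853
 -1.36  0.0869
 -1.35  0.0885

T = 0.08333;  σ√T = 0.0895
d₁ = [ln(150/170) + (0.018 − 0.055 + 0.31²/2)·0.08333] / 0.0895 = [-0.1252 + 0.0009] / 0.0895 = -1.3883 which rounds to -1.39
d₂ = d₁ − σ√T = -1.3883 − 0.0895 = -1.4778 which rounds to -1.48
exp(−qT) = exp(−0.055·0.08333) = 0.9954;  exp(−rT) = exp(−0.018·0.08333) = 0.9985
C = 150·0.9954·N(-1.39) − 170·0.9985·N(-1.48) = 150·0.9954·0.0823 − 170·0.9985·0.0694 = 12.2882 − 11.7803 = 0.5079

£0.51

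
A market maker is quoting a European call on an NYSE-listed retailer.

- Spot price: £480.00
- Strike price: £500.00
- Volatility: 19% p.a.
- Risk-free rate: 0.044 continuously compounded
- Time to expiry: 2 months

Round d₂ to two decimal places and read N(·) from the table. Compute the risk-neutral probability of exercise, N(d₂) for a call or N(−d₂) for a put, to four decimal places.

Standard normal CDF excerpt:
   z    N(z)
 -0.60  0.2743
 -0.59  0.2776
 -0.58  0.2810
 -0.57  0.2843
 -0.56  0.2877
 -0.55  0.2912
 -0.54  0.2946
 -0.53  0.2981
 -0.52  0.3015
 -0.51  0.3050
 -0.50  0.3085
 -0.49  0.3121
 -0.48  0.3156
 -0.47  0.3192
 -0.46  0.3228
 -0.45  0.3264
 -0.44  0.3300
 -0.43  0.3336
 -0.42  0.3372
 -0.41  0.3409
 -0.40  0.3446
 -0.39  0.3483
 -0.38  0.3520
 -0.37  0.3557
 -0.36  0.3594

T = 0.1667;  σ√T = 0.0776
d₁ = [ln(480/500) + (0.044 + ½·0.19²)·0.1667] / (σ√T) = (-0.0408 + 0.0103) / 0.0776 = -0.3930 ⇒ -0.39
d₂ = -0.3930 − 0.0776 = -0.4705 ⇒ -0.47
Pr(exercise) under Q = N(d₂) = 0.3192

0.3192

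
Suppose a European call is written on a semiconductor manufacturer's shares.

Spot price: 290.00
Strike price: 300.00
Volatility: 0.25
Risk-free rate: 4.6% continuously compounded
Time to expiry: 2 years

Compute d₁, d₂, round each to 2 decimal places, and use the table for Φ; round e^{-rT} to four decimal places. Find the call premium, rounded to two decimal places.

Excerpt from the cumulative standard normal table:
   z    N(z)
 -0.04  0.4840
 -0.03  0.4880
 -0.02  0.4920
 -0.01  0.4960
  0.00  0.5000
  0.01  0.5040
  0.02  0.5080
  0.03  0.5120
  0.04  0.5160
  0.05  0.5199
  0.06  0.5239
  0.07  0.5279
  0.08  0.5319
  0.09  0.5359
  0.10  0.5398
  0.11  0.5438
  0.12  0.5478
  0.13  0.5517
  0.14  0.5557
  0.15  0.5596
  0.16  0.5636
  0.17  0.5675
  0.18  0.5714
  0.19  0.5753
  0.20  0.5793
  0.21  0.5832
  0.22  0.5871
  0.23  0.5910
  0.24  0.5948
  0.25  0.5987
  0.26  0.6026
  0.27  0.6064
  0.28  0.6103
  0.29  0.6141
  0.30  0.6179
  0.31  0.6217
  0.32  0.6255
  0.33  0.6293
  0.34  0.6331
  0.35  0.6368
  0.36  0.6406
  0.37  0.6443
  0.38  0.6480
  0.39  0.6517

47.88

σ√T = 0.25 × 1.4142 = 0.3536
ln(S/K) + (r + σ²/2)T = ln(290/300) + (0.046 + 0.25²/2)·2 = -0.0339 + 0.1545 = 0.1206
d₁ = 0.1206 / 0.3536 = 0.3411 ⇒ 0.34
d₂ = d₁ − σ√T = 0.3411 − 0.3536 = -0.0124 ⇒ -0.01
exp(−rT) = exp(−0.046·2) = 0.9121
N(d₁) = N(0.34) = 0.6331;  N(d₂) = N(-0.01) = 0.4960
C = 290·0.6331 − 300·0.9121·0.4960 = 183.5990 − 135.7205 = 47.8785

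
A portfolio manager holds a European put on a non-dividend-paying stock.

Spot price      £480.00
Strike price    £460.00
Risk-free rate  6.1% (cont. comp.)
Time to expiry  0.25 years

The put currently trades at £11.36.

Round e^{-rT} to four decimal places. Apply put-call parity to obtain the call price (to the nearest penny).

£38.31

e^(−rT) = e^(−0.061·0.25) = 0.9849
Put-call parity: C − P = S − K·e^(−rT) = 480 − 460·0.9849 = 480 − 453.0540 = 26.9460
C = P + (C − P) = 11.36 + (26.9460) = 38.3060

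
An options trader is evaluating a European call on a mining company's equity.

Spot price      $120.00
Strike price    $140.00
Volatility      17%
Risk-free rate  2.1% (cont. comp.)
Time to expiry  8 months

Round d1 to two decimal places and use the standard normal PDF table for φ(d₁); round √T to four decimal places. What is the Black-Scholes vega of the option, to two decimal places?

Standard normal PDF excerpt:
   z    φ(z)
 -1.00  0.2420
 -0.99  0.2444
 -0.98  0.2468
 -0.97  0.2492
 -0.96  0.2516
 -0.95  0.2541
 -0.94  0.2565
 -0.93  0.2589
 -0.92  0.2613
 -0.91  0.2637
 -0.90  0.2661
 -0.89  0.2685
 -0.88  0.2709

25.13

σ√T = 0.17·√0.6667 = 0.1388
ln(S/K) + (r + σ²/2)T = ln(120/140) + (0.021 + 0.17²/2)·0.6667 = -0.1542 + 0.0236 = -0.1305
d₁ = -0.1305 / 0.1388 = -0.9403 ⇒ -0.94
√T = √0.6667 = 0.8165
φ(d₁) = φ(-0.94) = 0.2565
vega = S·φ(d₁)·√T = 120·0.2565·0.8165 = 25.1319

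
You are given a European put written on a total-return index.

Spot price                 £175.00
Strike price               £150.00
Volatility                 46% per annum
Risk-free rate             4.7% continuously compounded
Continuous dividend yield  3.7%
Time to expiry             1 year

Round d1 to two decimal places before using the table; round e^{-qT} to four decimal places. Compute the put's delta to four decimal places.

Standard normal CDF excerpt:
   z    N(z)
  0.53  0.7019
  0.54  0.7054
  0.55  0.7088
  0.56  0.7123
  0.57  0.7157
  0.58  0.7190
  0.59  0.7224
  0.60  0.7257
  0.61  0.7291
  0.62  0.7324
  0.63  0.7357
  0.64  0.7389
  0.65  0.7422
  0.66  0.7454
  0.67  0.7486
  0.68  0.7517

σ√T = 0.46 × 1.0000 = 0.4600
d₁ = [ln(175/150) + (0.047 − 0.037 + 0.46²/2)·1] / 0.4600 = [0.1542 + 0.1158] / 0.4600 = 0.5868 ⇒ 0.59
N(d₁) = N(0.59) = 0.7224
Δ_put = e^(−qT)·(N(d₁) − 1) = 0.9637·(0.7224 − 1) = -0.2675

-0.2675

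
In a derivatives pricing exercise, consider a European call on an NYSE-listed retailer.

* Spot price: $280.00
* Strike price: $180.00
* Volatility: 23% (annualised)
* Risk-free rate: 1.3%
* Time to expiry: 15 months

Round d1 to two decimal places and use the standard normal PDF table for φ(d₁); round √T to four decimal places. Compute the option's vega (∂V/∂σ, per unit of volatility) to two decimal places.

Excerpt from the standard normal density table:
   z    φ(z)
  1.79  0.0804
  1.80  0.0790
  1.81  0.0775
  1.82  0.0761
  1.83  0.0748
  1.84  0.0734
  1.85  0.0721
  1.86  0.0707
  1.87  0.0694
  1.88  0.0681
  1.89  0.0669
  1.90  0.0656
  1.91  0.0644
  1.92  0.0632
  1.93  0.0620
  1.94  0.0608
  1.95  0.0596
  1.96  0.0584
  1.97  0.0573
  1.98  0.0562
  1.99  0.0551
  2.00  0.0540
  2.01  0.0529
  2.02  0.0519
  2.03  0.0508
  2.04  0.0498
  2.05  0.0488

σ√T = 0.23 × 1.1180 = 0.2571
ln(S/K) + (r + σ²/2)T = ln(280/180) + (0.013 + 0.23²/2)·1.25 = 0.4418 + 0.0493 = 0.4911
d₁ = 0.4911 / 0.2571 = 1.9100 which rounds to 1.91
√T = √1.25 = 1.1180
φ(d₁) = φ(1.91) = 0.0644
vega = S·φ(d₁)·√T = 280·0.0644·1.1180 = 20.1598
(The put has the same vega.)

20.16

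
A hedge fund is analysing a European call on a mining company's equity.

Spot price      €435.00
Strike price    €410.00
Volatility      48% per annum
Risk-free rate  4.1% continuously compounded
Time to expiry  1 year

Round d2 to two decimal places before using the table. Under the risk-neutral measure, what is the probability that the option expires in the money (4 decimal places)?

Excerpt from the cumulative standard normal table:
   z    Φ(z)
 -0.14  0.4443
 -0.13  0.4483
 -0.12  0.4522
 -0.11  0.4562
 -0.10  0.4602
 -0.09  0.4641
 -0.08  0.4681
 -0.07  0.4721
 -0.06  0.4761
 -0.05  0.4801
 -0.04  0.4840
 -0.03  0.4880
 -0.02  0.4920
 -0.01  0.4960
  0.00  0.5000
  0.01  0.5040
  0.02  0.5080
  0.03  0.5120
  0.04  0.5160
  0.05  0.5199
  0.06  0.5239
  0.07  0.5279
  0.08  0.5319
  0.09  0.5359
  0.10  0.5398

0.4880

σ√T = 0.48·√1 = 0.4800
ln(S/K) + (r + σ²/2)T = ln(435/410) + (0.041 + 0.48²/2)·1 = 0.0592 + 0.1562 = 0.2154
d₁ = 0.2154 / 0.4800 = 0.4487 which rounds to 0.45
d₂ = d₁ − σ√T = 0.4487 − 0.4800 = -0.0313 which rounds to -0.03
Pr(exercise) under Q = N(d₂) = 0.4880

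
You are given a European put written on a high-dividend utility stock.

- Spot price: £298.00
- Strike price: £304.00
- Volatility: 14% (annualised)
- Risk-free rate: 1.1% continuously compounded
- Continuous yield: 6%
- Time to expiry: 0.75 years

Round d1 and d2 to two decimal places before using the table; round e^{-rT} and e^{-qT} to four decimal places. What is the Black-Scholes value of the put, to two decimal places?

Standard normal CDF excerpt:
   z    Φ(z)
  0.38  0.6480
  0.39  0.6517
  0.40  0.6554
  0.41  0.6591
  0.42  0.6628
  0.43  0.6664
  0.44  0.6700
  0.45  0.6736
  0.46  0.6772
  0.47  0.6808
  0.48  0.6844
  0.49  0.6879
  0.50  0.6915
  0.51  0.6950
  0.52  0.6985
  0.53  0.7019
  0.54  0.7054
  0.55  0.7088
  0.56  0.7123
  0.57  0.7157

£23.86

T = 0.75;  σ√T = 0.1212
d₁ = [ln(298/304) + (0.011 − 0.06 + ½·0.14²)·0.75] / (σ√T) = (-0.0199 − 0.0294) / 0.1212 = -0.4069 ⇒ -0.41
d₂ = -0.4069 − 0.1212 = -0.5281 ⇒ -0.53
e^(−qT) = e^(−0.06·0.75) = 0.9560;  e^(−rT) = e^(−0.011·0.75) = 0.9918
N(−d₂) = N(0.53) = 0.7019;  N(−d₁) = N(0.41) = 0.6591
P = 304·0.9918·0.7019 − 298·0.9560·0.6591 = 211.6279 − 187.7697 = 23.8582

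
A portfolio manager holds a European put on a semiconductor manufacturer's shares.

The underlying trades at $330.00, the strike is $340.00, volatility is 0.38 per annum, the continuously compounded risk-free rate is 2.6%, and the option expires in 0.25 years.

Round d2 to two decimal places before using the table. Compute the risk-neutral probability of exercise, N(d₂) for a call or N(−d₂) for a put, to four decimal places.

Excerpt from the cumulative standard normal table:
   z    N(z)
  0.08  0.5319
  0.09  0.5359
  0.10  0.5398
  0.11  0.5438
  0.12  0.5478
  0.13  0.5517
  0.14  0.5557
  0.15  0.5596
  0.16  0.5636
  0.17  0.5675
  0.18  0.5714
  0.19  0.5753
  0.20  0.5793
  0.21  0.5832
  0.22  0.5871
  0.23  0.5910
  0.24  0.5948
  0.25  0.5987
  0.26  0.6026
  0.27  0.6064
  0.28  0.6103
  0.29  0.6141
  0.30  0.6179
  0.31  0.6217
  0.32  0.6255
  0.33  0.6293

0.5871

σ√T = 0.38·√0.25 = 0.1900
d₁ = [ln(330/340) + (0.026 + ½·0.38²)·0.25] / (σ√T) = (-0.0299 + 0.0245) / 0.1900 = -0.0279 ≈ -0.03
d₂ = -0.0279 − 0.1900 = -0.2179 ≈ -0.22
Pr(exercise) under Q = N(−d₂) = N(0.22) = 0.5871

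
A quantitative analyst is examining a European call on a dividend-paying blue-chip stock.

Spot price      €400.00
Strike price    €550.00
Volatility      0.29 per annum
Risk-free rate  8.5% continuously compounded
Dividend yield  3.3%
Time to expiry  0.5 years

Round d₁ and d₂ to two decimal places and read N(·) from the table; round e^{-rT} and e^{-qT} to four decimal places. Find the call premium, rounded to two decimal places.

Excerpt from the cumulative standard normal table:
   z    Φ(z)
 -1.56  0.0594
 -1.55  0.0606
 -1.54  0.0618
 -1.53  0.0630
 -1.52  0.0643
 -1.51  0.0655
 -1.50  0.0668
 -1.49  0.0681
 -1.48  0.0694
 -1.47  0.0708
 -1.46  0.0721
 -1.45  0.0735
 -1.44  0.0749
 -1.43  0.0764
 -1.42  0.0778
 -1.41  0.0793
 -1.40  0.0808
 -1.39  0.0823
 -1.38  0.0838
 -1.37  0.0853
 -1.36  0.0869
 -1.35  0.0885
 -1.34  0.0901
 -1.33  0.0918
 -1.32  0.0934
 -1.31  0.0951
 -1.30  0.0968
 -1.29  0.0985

T = 0.5;  σ√T = 0.2051
ln(S/K) + (r − q + σ²/2)T = ln(400/550) + (0.085 − 0.033 + 0.29²/2)·0.5 = -0.3185 + 0.0470 = -0.2714
d₁ = -0.2714 / 0.2051 = -1.3236 which rounds to -1.32
d₂ = d₁ − σ√T = -1.3236 − 0.2051 = -1.5287 which rounds to -1.53
exp(−qT) = exp(−0.033·0.5) = 0.9836;  exp(−rT) = exp(−0.085·0.5) = 0.9584
C = 400·0.9836·N(-1.32) − 550·0.9584·N(-1.53) = 400·0.9836·0.0934 − 550·0.9584·0.0630 = 36.7473 − 33.2086 = 3.5387

€3.54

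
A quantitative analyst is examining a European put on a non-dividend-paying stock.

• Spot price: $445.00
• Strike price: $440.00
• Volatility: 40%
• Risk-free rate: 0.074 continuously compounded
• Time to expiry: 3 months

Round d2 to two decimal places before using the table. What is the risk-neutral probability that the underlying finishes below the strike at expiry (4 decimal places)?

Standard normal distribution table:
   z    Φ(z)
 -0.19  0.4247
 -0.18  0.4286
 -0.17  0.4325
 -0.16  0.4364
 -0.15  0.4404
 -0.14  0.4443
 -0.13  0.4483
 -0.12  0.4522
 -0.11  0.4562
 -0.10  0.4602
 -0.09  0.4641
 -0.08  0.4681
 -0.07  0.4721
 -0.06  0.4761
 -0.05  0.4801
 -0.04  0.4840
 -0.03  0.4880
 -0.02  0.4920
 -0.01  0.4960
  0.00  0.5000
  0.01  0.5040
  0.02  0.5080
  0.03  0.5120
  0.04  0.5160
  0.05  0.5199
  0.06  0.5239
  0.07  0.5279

0.4801

T = 0.25;  σ√T = 0.2000
ln(S/K) + (r + σ²/2)T = ln(445/440) + (0.074 + 0.4²/2)·0.25 = 0.0113 + 0.0385 = 0.0498
d₁ = 0.0498 / 0.2000 = 0.2490 ≈ 0.25
d₂ = d₁ − σ√T = 0.2490 − 0.2000 = 0.0490 ≈ 0.05
Risk-neutral Pr[S_T < K] = N(−d₂) = N(-0.05) = 0.4801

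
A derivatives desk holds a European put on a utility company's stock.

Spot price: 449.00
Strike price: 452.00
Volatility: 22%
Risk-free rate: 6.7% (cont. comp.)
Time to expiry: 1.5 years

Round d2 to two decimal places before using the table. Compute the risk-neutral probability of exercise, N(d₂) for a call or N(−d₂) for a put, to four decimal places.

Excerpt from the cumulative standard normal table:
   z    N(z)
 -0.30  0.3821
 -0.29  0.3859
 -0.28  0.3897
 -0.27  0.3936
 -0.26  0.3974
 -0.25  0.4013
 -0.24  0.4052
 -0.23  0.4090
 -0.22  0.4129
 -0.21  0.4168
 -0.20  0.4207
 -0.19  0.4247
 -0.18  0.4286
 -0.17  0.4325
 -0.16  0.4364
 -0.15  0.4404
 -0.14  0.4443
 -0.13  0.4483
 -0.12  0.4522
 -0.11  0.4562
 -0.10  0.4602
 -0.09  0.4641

T = 1.5;  σ√T = 0.2694
d₁ = [ln(449/452) + (0.067 + ½·0.22²)·1.5] / (σ√T) = (-0.0067 + 0.1368) / 0.2694 = 0.4830 → 0.48
d₂ = 0.4830 − 0.2694 = 0.2136 → 0.21
Pr(exercise) under Q = N(−d₂) = N(-0.21) = 0.4168

0.4168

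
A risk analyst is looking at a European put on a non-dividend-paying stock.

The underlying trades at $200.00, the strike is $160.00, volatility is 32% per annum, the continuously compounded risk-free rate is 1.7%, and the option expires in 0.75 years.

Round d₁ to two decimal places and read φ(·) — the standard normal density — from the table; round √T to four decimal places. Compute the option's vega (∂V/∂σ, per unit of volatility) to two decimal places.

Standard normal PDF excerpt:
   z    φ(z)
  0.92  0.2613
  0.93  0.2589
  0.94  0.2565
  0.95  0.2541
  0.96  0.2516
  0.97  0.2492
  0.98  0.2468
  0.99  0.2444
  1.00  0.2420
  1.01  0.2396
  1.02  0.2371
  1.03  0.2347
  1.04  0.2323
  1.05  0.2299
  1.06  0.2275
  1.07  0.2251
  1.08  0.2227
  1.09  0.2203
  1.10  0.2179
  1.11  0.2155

42.33

T = 0.75;  σ√T = 0.2771
d₁ = [ln(200/160) + (0.017 + 0.32²/2)·0.75] / 0.2771 = [0.2231 + 0.0512] / 0.2771 = 0.9898 ≈ 0.99
√T = √0.75 = 0.8660
φ(d₁) = φ(0.99) = 0.2444
vega = S·φ(d₁)·√T = 200·0.2444·0.8660 = 42.3301
(Call and put vega coincide under Black-Scholes.)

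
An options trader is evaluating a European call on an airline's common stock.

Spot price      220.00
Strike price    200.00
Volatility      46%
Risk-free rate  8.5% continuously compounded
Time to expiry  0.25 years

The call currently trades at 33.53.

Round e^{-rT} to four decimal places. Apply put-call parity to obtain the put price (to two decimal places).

9.33

e^(−rT) = e^(−0.085·0.25) = 0.9790
Put-call parity: C − P = S − K·e^(−rT) = 220 − 200·0.9790 = 220 − 195.8000 = 24.2000
P = C − (C − P) = 33.53 − (24.2000) = 9.3300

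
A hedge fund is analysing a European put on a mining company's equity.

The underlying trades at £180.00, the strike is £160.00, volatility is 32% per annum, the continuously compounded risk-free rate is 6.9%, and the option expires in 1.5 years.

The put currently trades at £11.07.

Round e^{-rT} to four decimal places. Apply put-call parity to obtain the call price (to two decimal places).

£46.80

exp(−rT) = exp(−0.069·1.5) = 0.9017
Put-call parity: C − P = S − K·e^(−rT) = 180 − 160·0.9017 = 180 − 144.2720 = 35.7280
C = P + (C − P) = 11.07 + (35.7280) = 46.7980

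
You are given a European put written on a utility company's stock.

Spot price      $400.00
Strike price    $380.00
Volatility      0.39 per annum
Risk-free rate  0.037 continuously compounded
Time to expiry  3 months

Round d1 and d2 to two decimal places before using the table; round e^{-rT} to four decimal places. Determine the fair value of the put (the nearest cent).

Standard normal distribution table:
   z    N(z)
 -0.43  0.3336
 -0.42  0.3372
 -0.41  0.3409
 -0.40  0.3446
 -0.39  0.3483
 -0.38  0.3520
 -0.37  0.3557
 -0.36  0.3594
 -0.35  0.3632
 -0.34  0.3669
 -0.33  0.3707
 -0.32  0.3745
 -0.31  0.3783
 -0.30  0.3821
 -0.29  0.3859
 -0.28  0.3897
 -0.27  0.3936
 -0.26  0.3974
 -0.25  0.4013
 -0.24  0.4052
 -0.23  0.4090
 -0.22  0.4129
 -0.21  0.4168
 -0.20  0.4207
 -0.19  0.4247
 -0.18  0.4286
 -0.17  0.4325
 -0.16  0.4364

$20.57

T = 0.25;  σ√T = 0.1950
ln(S/K) + (r + σ²/2)T = ln(400/380) + (0.037 + 0.39²/2)·0.25 = 0.0513 + 0.0283 = 0.0796
d₁ = 0.0796 / 0.1950 = 0.4080 which rounds to 0.41
d₂ = d₁ − σ√T = 0.4080 − 0.1950 = 0.2130 which rounds to 0.21
exp(−rT) = exp(−0.037·0.25) = 0.9908
N(−d₂) = N(-0.21) = 0.4168;  N(−d₁) = N(-0.41) = 0.3409
P = 380·0.9908·0.4168 − 400·0.3409 = 156.9269 − 136.3600 = 20.5669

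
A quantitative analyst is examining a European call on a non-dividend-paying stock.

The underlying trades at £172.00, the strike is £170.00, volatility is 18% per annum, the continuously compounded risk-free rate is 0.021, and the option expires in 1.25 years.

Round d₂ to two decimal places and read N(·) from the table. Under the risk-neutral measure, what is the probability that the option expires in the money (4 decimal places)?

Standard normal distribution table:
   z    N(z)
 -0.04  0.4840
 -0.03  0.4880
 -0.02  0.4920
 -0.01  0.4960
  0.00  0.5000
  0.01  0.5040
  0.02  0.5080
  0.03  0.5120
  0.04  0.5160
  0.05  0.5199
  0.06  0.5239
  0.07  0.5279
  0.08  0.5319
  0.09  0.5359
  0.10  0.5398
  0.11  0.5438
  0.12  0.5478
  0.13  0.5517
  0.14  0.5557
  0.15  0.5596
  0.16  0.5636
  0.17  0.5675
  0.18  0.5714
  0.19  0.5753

0.5359

T = 1.25;  σ√T = 0.2012
d₁ = [ln(172/170) + (0.021 + 0.18²/2)·1.25] / 0.2012 = [0.0117 + 0.0465] / 0.2012 = 0.2892 ≈ 0.29
d₂ = d₁ − σ√T = 0.2892 − 0.2012 = 0.0879 ≈ 0.09
Risk-neutral Pr[S_T > K] = N(d₂) = N(0.09) = 0.5359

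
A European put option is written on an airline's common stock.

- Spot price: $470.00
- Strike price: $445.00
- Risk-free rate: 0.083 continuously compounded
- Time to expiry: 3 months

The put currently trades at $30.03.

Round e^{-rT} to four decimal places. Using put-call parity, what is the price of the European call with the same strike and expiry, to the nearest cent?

$64.15

e^(−rT) = e^(−0.083·0.25) = 0.9795
Put-call parity: C − P = S − K·e^(−rT) = 470 − 445·0.9795 = 470 − 435.8775 = 34.1225
C = P + (C − P) = 30.03 + (34.1225) = 64.1525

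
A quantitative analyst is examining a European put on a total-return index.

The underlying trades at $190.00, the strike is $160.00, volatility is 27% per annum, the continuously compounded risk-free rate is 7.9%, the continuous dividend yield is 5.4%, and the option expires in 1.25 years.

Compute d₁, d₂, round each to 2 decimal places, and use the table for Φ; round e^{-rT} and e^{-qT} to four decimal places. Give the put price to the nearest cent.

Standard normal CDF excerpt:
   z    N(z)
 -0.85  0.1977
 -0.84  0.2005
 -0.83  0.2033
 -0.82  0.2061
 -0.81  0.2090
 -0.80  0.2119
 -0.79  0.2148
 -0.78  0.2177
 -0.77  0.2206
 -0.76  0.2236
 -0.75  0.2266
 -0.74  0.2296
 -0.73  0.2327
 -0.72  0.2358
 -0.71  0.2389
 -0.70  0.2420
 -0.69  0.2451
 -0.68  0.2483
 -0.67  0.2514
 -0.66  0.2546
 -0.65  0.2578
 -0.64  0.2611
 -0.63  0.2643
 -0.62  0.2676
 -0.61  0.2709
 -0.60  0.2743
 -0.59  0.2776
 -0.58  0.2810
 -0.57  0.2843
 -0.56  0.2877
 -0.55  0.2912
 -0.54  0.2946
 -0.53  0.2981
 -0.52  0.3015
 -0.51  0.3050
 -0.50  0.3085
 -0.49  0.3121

$7.10

σ√T = 0.27·√1.25 = 0.3019
d₁ = [ln(190/160) + (0.079 − 0.054 + 0.27²/2)·1.25] / 0.3019 = [0.1719 + 0.0768] / 0.3019 = 0.8237 ≈ 0.82
d₂ = d₁ − σ√T = 0.8237 − 0.3019 = 0.5219 ≈ 0.52
e^(−qT) = e^(−0.054·1.25) = 0.9347;  e^(−rT) = e^(−0.079·1.25) = 0.9060
N(−d₂) = N(-0.52) = 0.3015;  N(−d₁) = N(-0.82) = 0.2061
P = 160·0.9060·0.3015 − 190·0.9347·0.2061 = 43.7054 − 36.6019 = 7.1035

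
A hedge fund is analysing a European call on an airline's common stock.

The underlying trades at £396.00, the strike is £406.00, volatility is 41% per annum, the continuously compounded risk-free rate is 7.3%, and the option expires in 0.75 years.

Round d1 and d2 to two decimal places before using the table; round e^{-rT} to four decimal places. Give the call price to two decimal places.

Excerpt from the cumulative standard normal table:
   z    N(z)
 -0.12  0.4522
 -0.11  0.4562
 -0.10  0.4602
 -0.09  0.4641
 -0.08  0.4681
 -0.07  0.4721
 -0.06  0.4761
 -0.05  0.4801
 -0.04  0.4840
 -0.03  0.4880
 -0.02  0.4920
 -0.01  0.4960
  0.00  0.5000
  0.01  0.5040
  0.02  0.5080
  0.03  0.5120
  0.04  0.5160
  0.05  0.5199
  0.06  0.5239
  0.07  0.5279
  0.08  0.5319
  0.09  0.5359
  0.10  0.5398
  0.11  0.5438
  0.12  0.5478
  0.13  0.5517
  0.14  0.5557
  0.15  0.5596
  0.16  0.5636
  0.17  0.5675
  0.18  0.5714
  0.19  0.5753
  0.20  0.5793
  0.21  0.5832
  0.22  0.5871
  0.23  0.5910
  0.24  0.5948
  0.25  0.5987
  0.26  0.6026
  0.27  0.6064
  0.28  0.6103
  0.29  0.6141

£60.25

T = 0.75;  σ√T = 0.3551
ln(S/K) + (r + σ²/2)T = ln(396/406) + (0.073 + 0.41²/2)·0.75 = -0.0249 + 0.1178 = 0.0928
d₁ = 0.0928 / 0.3551 = 0.2615 which rounds to 0.26
d₂ = d₁ − σ√T = 0.2615 − 0.3551 = -0.0936 which rounds to -0.09
e^(−rT) = e^(−0.073·0.75) = 0.9467
C = 396·N(0.26) − 406·0.9467·N(-0.09) = 396·0.6026 − 406·0.9467·0.4641 = 238.6296 − 178.3816 = 60.2480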